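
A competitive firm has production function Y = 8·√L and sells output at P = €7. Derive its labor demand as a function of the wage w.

L(w) = 784/w²

MP_L = (1/2)·8·L^(-1/2) = 4·L^(-1/2).
Setting P·MP_L = w: 28·L^(-1/2) = w.
Solving for L: L^(-1/2) = w/28, so L = (28/w)^(2).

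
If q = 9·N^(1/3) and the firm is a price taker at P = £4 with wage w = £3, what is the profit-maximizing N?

MP_N = (1/3)·9·N^(-2/3) = 3·N^(-2/3).
Profit maximization for a price taker requires P·MP_N = w: 4·3·N^(-2/3) = 3.
So N^(-2/3) = 0.25, which gives N = 8.

N* = 8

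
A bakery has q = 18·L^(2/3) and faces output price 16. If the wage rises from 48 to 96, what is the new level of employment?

From P·MP_L = w with MP_L = 12·L^(-1/3), the labor demand is L(w) = (192/w)^(3).
At w = 48: L = 64. At w = 96: L = 8.

L* = 8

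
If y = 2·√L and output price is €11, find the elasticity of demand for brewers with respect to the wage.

MP_L = (1/2)·2·L^(-1/2), so P·MP_L = w gives 11·L^(-1/2) = w.
Solving, L(w) = (11/w)^(2). This is a constant-elasticity form: L ∝ w^(−2), so ε = −2.

ε = -2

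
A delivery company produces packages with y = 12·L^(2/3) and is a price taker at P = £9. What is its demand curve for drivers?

MP_L = (2/3)·12·L^(-1/3) = 8·L^(-1/3).
Setting P·MP_L = w: 72·L^(-1/3) = w.
Solving for L: L^(-1/3) = w/72, so L = (72/w)^(3).

L(w) = 373248/w³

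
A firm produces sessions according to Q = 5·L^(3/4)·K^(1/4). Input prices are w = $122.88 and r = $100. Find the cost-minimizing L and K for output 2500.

L* = 625, K* = 256

Cost minimization requires the marginal rate of technical substitution to equal the input-price ratio: MP_L/MP_K = w/r.
Here MP_L/MP_K = (3/4)·(K/L)/(1/4) = 3·(K/L). Setting this equal to 122.88/100 = 1.2288 gives K = 0.4096L.
Substituting into Q = 2500: 5·L^(3/4)·(0.4096L)^(1/4) = 2500.
Solving, L = 625 and K = 256.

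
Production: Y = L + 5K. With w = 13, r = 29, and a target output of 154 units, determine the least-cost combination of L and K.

L* = 0, K* = 30.8

The inputs are perfect substitutes, so the firm uses whichever has the lower cost per unit of output.
Cost per unit of output via L is 13; via K it is 5.8. K is cheaper.
Producing Y = 154 with K alone: L = 0, K = 30.8.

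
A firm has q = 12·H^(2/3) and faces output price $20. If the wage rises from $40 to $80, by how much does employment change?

From P·MP_H = w with MP_H = 8·H^(-1/3), the labor demand is H(w) = (160/w)^(3).
At w = 40: H = 64. At w = 80: H = 8.
ΔH = 8 − 64 = -56.

ΔH = -56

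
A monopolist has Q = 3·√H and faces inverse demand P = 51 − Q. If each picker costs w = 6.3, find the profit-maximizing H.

Marginal revenue from the inverse demand is MR = 51 − 2Q.
The marginal product is MP_H = 1.5·H^(-1/2).
A monopolist hires until marginal revenue product equals the wage: MR·MP_H = w.
At H, Q = 3·√H. Substituting and solving: (51 − 6·√H)·1.5·H^(-1/2) = 6.3 gives H = 25.

H* = 25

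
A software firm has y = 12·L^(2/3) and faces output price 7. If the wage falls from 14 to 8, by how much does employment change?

ΔL = 279

From P·MP_L = w with MP_L = 8·L^(-1/3), the labor demand is L(w) = (56/w)^(3).
At w = 14: L = 64. At w = 8: L = 343.
ΔL = 343 − 64 = 279.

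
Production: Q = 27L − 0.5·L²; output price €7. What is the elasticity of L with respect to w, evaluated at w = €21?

ε = -0.125

From P·MP_L = w with MP_L = 27 − L, labor demand is L(w) = 27 − w/7.
dL/dw = −1/(7) = -1/7.
At w = 21, L = 24, so ε = (dL/dw)·(w/L) = (-1/7)·(21/24) = -0.125.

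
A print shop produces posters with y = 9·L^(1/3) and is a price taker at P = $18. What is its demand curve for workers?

L(w) = (54/w)^(3/2)

MP_L = (1/3)·9·L^(-2/3) = 3·L^(-2/3).
Setting P·MP_L = w: 54·L^(-2/3) = w.
Solving for L: L^(-2/3) = w/54, so L = (54/w)^(3/2).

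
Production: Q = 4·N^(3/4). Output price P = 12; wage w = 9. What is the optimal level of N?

MP_N = (3/4)·4·N^(-1/4) = 3·N^(-1/4).
Profit maximization for a price taker requires P·MP_N = w: 12·3·N^(-1/4) = 9.
So N^(-1/4) = 0.25, which gives N = 256.

N* = 256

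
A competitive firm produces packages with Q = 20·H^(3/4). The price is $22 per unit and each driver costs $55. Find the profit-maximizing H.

H* = 1296

MP_H = (3/4)·20·H^(-1/4) = 15·H^(-1/4).
Profit maximization for a price taker requires P·MP_H = w: 22·15·H^(-1/4) = 55.
So H^(-1/4) = 1/6, which gives H = 1296.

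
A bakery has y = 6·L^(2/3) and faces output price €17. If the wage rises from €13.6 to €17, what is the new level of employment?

L* = 64

From P·MP_L = w with MP_L = 4·L^(-1/3), the labor demand is L(w) = (68/w)^(3).
At w = 13.6: L = 125. At w = 17: L = 64.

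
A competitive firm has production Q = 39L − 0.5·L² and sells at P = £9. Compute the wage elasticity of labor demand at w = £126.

From P·MP_L = w with MP_L = 39 − L, labor demand is L(w) = 39 − w/9.
dL/dw = −1/(9) = -1/9.
At w = 126, L = 25, so ε = (dL/dw)·(w/L) = (-1/9)·(126/25) = -0.56.

ε = -0.56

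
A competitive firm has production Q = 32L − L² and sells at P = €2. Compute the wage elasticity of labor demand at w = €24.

From P·MP_L = w with MP_L = 32 − 2L, labor demand is L(w) = (32 − w/2)/2.
dL/dw = −1/(4) = -0.25.
At w = 24, L = 10, so ε = (dL/dw)·(w/L) = (-0.25)·(24/10) = -0.6.

ε = -0.6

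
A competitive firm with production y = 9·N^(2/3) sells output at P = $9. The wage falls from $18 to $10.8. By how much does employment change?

From P·MP_N = w with MP_N = 6·N^(-1/3), the labor demand is N(w) = (54/w)^(3).
At w = 18: N = 27. At w = 10.8: N = 125.
ΔN = 125 − 27 = 98.

ΔN = 98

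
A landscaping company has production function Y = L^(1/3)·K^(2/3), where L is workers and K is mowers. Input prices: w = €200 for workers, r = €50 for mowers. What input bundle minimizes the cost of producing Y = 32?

L* = 8, K* = 64

Cost minimization requires the marginal rate of technical substitution to equal the input-price ratio: MP_L/MP_K = w/r.
Here MP_L/MP_K = (1/3)·(K/L)/(2/3) = 0.5·(K/L). Setting this equal to 200/50 = 4 gives K = 8L.
Substituting into Y = 32: L^(1/3)·(8L)^(2/3) = 32.
Solving, L = 8 and K = 64.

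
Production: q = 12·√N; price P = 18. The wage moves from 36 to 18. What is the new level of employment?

From P·MP_N = w with MP_N = 6·N^(-1/2), the labor demand is N(w) = (108/w)^(2).
At w = 36: N = 9. At w = 18: N = 36.

N* = 36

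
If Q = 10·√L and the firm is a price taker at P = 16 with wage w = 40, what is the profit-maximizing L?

MP_L = (1/2)·10·L^(-1/2) = 5·L^(-1/2).
Profit maximization for a price taker requires P·MP_L = w: 16·5·L^(-1/2) = 40.
So L^(-1/2) = 0.5, which gives L = 4.

L* = 4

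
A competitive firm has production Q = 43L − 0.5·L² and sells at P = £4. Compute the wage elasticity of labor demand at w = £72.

From P·MP_L = w with MP_L = 43 − L, labor demand is L(w) = 43 − w/4.
dL/dw = −1/(4) = -0.25.
At w = 72, L = 25, so ε = (dL/dw)·(w/L) = (-0.25)·(72/25) = -0.72.

ε = -0.72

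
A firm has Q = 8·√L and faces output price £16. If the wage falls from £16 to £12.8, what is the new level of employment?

From P·MP_L = w with MP_L = 4·L^(-1/2), the labor demand is L(w) = (64/w)^(2).
At w = 16: L = 16. At w = 12.8: L = 25.

L* = 25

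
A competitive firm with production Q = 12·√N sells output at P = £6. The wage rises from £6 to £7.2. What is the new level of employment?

From P·MP_N = w with MP_N = 6·N^(-1/2), the labor demand is N(w) = (36/w)^(2).
At w = 6: N = 36. At w = 7.2: N = 25.

N* = 25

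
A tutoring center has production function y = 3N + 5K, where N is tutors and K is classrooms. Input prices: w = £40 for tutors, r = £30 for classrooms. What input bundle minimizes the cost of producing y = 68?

N* = 0, K* = 13.6

The inputs are perfect substitutes, so the firm uses whichever has the lower cost per unit of output.
Cost per unit of output via N is w/3 = 40/3; via K it is r/5 = 6. K is cheaper.
Producing y = 68 with K alone: N = 0, K = 13.6.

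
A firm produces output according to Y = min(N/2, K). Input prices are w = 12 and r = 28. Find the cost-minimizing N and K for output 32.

With a fixed-proportions technology, the cost-minimizing bundle uses no slack in either input: N/2 = K = Y.
So N = 2·32 = 64 and K = 32.

N* = 64, K* = 32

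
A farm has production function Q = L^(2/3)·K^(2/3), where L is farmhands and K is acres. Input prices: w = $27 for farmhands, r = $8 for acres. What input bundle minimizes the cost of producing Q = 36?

L* = 8, K* = 27

Cost minimization requires the marginal rate of technical substitution to equal the input-price ratio: MP_L/MP_K = w/r.
Here MP_L/MP_K = (2/3)·(K/L)/(2/3) = (K/L). Setting this equal to 27/8 = 3.375 gives K = 3.375L.
Substituting into Q = 36: L^(2/3)·(3.375L)^(2/3) = 36.
Solving, L = 8 and K = 27.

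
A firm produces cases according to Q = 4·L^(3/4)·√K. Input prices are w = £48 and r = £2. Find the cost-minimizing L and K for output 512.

Cost minimization requires the marginal rate of technical substitution to equal the input-price ratio: MP_L/MP_K = w/r.
Here MP_L/MP_K = (3/4)·(K/L)/(1/2) = 1.5·(K/L). Setting this equal to 48/2 = 24 gives K = 16L.
Substituting into Q = 512: 4·L^(3/4)·(16L)^(1/2) = 512.
Solving, L = 16 and K = 256.

L* = 16, K* = 256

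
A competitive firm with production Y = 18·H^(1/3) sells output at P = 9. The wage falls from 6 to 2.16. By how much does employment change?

ΔH = 98

From P·MP_H = w with MP_H = 6·H^(-2/3), the labor demand is H(w) = (54/w)^(3/2).
At w = 6: H = 27. At w = 2.16: H = 125.
ΔH = 125 − 27 = 98.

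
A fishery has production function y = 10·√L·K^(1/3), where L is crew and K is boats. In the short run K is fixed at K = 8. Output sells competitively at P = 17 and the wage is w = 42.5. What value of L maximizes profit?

L* = 16

With K = 8, MP_L = (1/2)·10·L^(-1/2)·8^(1/3) = 10·L^(-1/2).
Profit maximization for a price taker requires P·MP_L = w: 17·10·L^(-1/2) = 42.5.
So L^(-1/2) = 0.25, which gives L = 16.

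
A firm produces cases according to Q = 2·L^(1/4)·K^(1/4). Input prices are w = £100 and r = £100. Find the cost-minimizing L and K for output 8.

Cost minimization requires the marginal rate of technical substitution to equal the input-price ratio: MP_L/MP_K = w/r.
Here MP_L/MP_K = (1/4)·(K/L)/(1/4) = (K/L). Setting this equal to 100/100 = 1 gives K = L.
Substituting into Q = 8: 2·L^(1/4)·(L)^(1/4) = 8.
Solving, L = 16 and K = 16.

L* = 16, K* = 16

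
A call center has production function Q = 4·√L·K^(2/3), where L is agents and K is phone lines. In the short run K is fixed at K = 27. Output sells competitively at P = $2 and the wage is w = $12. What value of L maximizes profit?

With K = 27, MP_L = (1/2)·4·L^(-1/2)·27^(2/3) = 18·L^(-1/2).
Profit maximization for a price taker requires P·MP_L = w: 2·18·L^(-1/2) = 12.
So L^(-1/2) = 1/3, which gives L = 9.

L* = 9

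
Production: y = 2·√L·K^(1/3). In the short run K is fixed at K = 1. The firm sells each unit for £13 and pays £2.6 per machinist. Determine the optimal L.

L* = 25

With K = 1, MP_L = (1/2)·2·L^(-1/2)·1^(1/3) = L^(-1/2).
Profit maximization for a price taker requires P·MP_L = w: 13·L^(-1/2) = 2.6.
So L^(-1/2) = 0.2, which gives L = 25.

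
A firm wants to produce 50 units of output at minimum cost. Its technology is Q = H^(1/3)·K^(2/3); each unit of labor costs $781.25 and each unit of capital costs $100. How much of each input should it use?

H* = 8, K* = 125

Cost minimization requires the marginal rate of technical substitution to equal the input-price ratio: MP_H/MP_K = w/r.
Here MP_H/MP_K = (1/3)·(K/H)/(2/3) = 0.5·(K/H). Setting this equal to 781.25/100 = 7.8125 gives K = 15.625H.
Substituting into Q = 50: H^(1/3)·(15.625H)^(2/3) = 50.
Solving, H = 8 and K = 125.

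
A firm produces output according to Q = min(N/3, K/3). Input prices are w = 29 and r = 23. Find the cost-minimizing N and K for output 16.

With a fixed-proportions technology, the cost-minimizing bundle uses no slack in either input: N/3 = K/3 = Q.
So N = 3·16 = 48 and K = 3·16 = 48.

N* = 48, K* = 48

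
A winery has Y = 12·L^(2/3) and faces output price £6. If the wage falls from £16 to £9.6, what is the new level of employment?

L* = 125

From P·MP_L = w with MP_L = 8·L^(-1/3), the labor demand is L(w) = (48/w)^(3).
At w = 16: L = 27. At w = 9.6: L = 125.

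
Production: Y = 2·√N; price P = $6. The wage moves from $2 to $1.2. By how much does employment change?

ΔN = 16

From P·MP_N = w with MP_N = N^(-1/2), the labor demand is N(w) = (6/w)^(2).
At w = 2: N = 9. At w = 1.2: N = 25.
ΔN = 25 − 9 = 16.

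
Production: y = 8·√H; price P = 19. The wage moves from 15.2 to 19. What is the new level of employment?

H* = 16

From P·MP_H = w with MP_H = 4·H^(-1/2), the labor demand is H(w) = (76/w)^(2).
At w = 15.2: H = 25. At w = 19: H = 16.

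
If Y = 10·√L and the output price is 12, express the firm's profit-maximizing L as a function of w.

L(w) = 3600/w²

MP_L = (1/2)·10·L^(-1/2) = 5·L^(-1/2).
Setting P·MP_L = w: 60·L^(-1/2) = w.
Solving for L: L^(-1/2) = w/60, so L = (60/w)^(2).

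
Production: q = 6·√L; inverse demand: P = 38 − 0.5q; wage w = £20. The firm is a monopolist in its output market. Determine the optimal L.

L* = 9

Marginal revenue from the inverse demand is MR = 38 − q.
The marginal product is MP_L = 3·L^(-1/2).
A monopolist hires until marginal revenue product equals the wage: MR·MP_L = w.
At L, q = 6·√L. Substituting and solving: (38 − 6·√L)·3·L^(-1/2) = 20 gives L = 9.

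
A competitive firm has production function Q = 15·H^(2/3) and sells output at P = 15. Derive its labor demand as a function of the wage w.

H(w) = 3375000/w³

MP_H = (2/3)·15·H^(-1/3) = 10·H^(-1/3).
Setting P·MP_H = w: 150·H^(-1/3) = w.
Solving for H: H^(-1/3) = w/150, so H = (150/w)^(3).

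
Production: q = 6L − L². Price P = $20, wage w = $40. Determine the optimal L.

The marginal product of L is MP_L = 6 − 2L.
A price-taking firm hires until the value of the marginal product equals the wage: P·MP_L = w, so 20·(6 − 2L) = 40.
Then 6 − 2L = 2, giving L = 2.

L* = 2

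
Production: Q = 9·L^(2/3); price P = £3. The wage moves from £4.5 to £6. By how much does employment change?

ΔL = -37

From P·MP_L = w with MP_L = 6·L^(-1/3), the labor demand is L(w) = (18/w)^(3).
At w = 4.5: L = 64. At w = 6: L = 27.
ΔL = 27 − 64 = -37.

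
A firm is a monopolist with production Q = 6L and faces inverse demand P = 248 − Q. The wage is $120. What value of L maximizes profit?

Marginal revenue from the inverse demand is MR = 248 − 2Q.
The marginal product is MP_L = 6.
A monopolist hires until marginal revenue product equals the wage: MR·MP_L = w.
(248 − 12L)·6 = 120, so L = 19.

L* = 19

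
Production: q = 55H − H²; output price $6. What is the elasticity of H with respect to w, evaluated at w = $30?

ε = -0.1

From P·MP_H = w with MP_H = 55 − 2H, labor demand is H(w) = (55 − w/6)/2.
dH/dw = −1/(12) = -1/12.
At w = 30, H = 25, so ε = (dH/dw)·(w/H) = (-1/12)·(30/25) = -0.1.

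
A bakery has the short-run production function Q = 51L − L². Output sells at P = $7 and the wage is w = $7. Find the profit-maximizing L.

The marginal product of L is MP_L = 51 − 2L.
A price-taking firm hires until the value of the marginal product equals the wage: P·MP_L = w, so 7·(51 − 2L) = 7.
Then 51 − 2L = 1, giving L = 25.

L* = 25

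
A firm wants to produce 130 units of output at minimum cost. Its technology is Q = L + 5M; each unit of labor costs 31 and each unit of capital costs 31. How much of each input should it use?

The inputs are perfect substitutes, so the firm uses whichever has the lower cost per unit of output.
Cost per unit of output via L is 31; via M it is 6.2. M is cheaper.
Producing Q = 130 with M alone: L = 0, M = 26.

L* = 0, M* = 26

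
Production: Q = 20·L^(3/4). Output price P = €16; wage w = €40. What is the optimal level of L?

MP_L = (3/4)·20·L^(-1/4) = 15·L^(-1/4).
Profit maximization for a price taker requires P·MP_L = w: 16·15·L^(-1/4) = 40.
So L^(-1/4) = 1/6, which gives L = 1296.

L* = 1296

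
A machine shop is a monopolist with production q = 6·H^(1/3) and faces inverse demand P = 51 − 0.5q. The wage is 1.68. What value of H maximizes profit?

H* = 125

Marginal revenue from the inverse demand is MR = 51 − q.
The marginal product is MP_H = 2·H^(-2/3).
A monopolist hires until marginal revenue product equals the wage: MR·MP_H = w.
At H, q = 6·H^(1/3). Substituting and solving: (51 − 6·H^(1/3))·2·H^(-2/3) = 1.68 gives H = 125.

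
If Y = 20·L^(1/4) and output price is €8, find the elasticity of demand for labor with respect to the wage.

MP_L = (1/4)·20·L^(-3/4), so P·MP_L = w gives 40·L^(-3/4) = w.
Solving, L(w) = (40/w)^(4/3). This is a constant-elasticity form: L ∝ w^(−4/3), so ε = −4/3.

ε = -4/3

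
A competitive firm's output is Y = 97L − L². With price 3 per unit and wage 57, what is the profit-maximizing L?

L* = 39

The marginal product of L is MP_L = 97 − 2L.
A price-taking firm hires until the value of the marginal product equals the wage: P·MP_L = w, so 3·(97 − 2L) = 57.
Then 97 − 2L = 19, giving L = 39.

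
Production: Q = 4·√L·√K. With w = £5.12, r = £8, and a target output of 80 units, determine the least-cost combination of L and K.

Cost minimization requires the marginal rate of technical substitution to equal the input-price ratio: MP_L/MP_K = w/r.
Here MP_L/MP_K = (1/2)·(K/L)/(1/2) = (K/L). Setting this equal to 5.12/8 = 0.64 gives K = 0.64L.
Substituting into Q = 80: 4·L^(1/2)·(0.64L)^(1/2) = 80.
Solving, L = 25 and K = 16.

L* = 25, K* = 16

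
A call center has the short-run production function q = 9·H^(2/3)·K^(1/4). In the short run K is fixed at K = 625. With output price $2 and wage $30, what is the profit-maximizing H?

H* = 8

With K = 625, MP_H = (2/3)·9·H^(-1/3)·625^(1/4) = 30·H^(-1/3).
Profit maximization for a price taker requires P·MP_H = w: 2·30·H^(-1/3) = 30.
So H^(-1/3) = 0.5, which gives H = 8.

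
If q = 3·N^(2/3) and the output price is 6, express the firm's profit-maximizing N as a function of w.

MP_N = (2/3)·3·N^(-1/3) = 2·N^(-1/3).
Setting P·MP_N = w: 12·N^(-1/3) = w.
Solving for N: N^(-1/3) = w/12, so N = (12/w)^(3).

N(w) = 1728/w³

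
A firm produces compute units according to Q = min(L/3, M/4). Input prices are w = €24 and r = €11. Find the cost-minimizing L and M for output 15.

L* = 45, M* = 60

With a fixed-proportions technology, the cost-minimizing bundle uses no slack in either input: L/3 = M/4 = Q.
So L = 3·15 = 45 and M = 4·15 = 60.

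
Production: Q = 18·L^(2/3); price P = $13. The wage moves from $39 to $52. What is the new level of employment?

From P·MP_L = w with MP_L = 12·L^(-1/3), the labor demand is L(w) = (156/w)^(3).
At w = 39: L = 64. At w = 52: L = 27.

L* = 27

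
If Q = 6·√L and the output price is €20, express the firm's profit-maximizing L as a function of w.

L(w) = 3600/w²

MP_L = (1/2)·6·L^(-1/2) = 3·L^(-1/2).
Setting P·MP_L = w: 60·L^(-1/2) = w.
Solving for L: L^(-1/2) = w/60, so L = (60/w)^(2).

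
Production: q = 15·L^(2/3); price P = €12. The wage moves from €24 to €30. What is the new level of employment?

From P·MP_L = w with MP_L = 10·L^(-1/3), the labor demand is L(w) = (120/w)^(3).
At w = 24: L = 125. At w = 30: L = 64.

L* = 64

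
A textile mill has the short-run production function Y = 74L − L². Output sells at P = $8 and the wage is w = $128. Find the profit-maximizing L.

L* = 29

The marginal product of L is MP_L = 74 − 2L.
A price-taking firm hires until the value of the marginal product equals the wage: P·MP_L = w, so 8·(74 − 2L) = 128.
Then 74 − 2L = 16, giving L = 29.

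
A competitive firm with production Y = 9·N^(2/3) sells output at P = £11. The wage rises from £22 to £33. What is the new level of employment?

From P·MP_N = w with MP_N = 6·N^(-1/3), the labor demand is N(w) = (66/w)^(3).
At w = 22: N = 27. At w = 33: N = 8.

N* = 8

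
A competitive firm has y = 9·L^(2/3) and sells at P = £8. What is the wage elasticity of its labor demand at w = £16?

ε = -3

MP_L = (2/3)·9·L^(-1/3), so P·MP_L = w gives 48·L^(-1/3) = w.
Solving, L(w) = (48/w)^(3). This is a constant-elasticity form: L ∝ w^(−3), so ε = −3.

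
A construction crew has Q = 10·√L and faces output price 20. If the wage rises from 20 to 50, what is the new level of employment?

L* = 4

From P·MP_L = w with MP_L = 5·L^(-1/2), the labor demand is L(w) = (100/w)^(2).
At w = 20: L = 25. At w = 50: L = 4.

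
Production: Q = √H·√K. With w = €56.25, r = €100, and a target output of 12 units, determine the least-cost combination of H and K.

Cost minimization requires the marginal rate of technical substitution to equal the input-price ratio: MP_H/MP_K = w/r.
Here MP_H/MP_K = (1/2)·(K/H)/(1/2) = (K/H). Setting this equal to 56.25/100 = 0.5625 gives K = 0.5625H.
Substituting into Q = 12: H^(1/2)·(0.5625H)^(1/2) = 12.
Solving, H = 16 and K = 9.

H* = 16, K* = 9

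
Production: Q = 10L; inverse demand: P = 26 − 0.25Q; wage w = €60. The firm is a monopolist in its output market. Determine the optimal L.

L* = 4

Marginal revenue from the inverse demand is MR = 26 − 0.5Q.
The marginal product is MP_L = 10.
A monopolist hires until marginal revenue product equals the wage: MR·MP_L = w.
(26 − 5L)·10 = 60, so L = 4.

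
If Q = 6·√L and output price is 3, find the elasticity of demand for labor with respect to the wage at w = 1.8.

MP_L = (1/2)·6·L^(-1/2), so P·MP_L = w gives 9·L^(-1/2) = w.
Solving, L(w) = (9/w)^(2). This is a constant-elasticity form: L ∝ w^(−2), so ε = −2.

ε = -2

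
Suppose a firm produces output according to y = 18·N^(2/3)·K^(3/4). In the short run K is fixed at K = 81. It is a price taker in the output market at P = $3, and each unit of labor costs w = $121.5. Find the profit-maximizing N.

N* = 512

With K = 81, MP_N = (2/3)·18·N^(-1/3)·81^(3/4) = 324·N^(-1/3).
Profit maximization for a price taker requires P·MP_N = w: 3·324·N^(-1/3) = 121.5.
So N^(-1/3) = 0.125, which gives N = 512.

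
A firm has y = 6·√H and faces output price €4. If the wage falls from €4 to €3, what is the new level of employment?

From P·MP_H = w with MP_H = 3·H^(-1/2), the labor demand is H(w) = (12/w)^(2).
At w = 4: H = 9. At w = 3: H = 16.

H* = 16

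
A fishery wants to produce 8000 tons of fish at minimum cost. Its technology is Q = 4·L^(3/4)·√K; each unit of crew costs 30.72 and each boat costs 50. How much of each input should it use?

Cost minimization requires the marginal rate of technical substitution to equal the input-price ratio: MP_L/MP_K = w/r.
Here MP_L/MP_K = (3/4)·(K/L)/(1/2) = 1.5·(K/L). Setting this equal to 30.72/50 = 0.6144 gives K = 0.4096L.
Substituting into Q = 8000: 4·L^(3/4)·(0.4096L)^(1/2) = 8000.
Solving, L = 625 and K = 256.

L* = 625, K* = 256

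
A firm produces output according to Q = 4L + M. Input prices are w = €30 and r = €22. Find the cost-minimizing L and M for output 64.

The inputs are perfect substitutes, so the firm uses whichever has the lower cost per unit of output.
Cost per unit of output via L is 7.5; via M it is 22. L is cheaper.
Producing Q = 64 with L alone: L = 16, M = 0.

L* = 16, M* = 0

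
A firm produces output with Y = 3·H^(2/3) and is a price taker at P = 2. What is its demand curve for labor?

H(w) = 64/w³

MP_H = (2/3)·3·H^(-1/3) = 2·H^(-1/3).
Setting P·MP_H = w: 4·H^(-1/3) = w.
Solving for H: H^(-1/3) = w/4, so H = (4/w)^(3).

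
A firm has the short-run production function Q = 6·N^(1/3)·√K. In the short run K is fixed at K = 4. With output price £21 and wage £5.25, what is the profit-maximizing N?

N* = 64

With K = 4, MP_N = (1/3)·6·N^(-2/3)·4^(1/2) = 4·N^(-2/3).
Profit maximization for a price taker requires P·MP_N = w: 21·4·N^(-2/3) = 5.25.
So N^(-2/3) = 0.0625, which gives N = 64.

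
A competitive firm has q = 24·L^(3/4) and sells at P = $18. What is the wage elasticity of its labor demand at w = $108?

MP_L = (3/4)·24·L^(-1/4), so P·MP_L = w gives 324·L^(-1/4) = w.
Solving, L(w) = (324/w)^(4). This is a constant-elasticity form: L ∝ w^(−4), so ε = −4.

ε = -4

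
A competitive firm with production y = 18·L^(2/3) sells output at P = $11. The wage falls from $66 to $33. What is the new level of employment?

From P·MP_L = w with MP_L = 12·L^(-1/3), the labor demand is L(w) = (132/w)^(3).
At w = 66: L = 8. At w = 33: L = 64.

L* = 64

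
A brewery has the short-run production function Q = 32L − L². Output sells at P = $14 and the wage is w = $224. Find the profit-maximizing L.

The marginal product of L is MP_L = 32 − 2L.
A price-taking firm hires until the value of the marginal product equals the wage: P·MP_L = w, so 14·(32 − 2L) = 224.
Then 32 − 2L = 16, giving L = 8.

L* = 8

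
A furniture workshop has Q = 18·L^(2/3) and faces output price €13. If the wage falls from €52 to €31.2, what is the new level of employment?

L* = 125

From P·MP_L = w with MP_L = 12·L^(-1/3), the labor demand is L(w) = (156/w)^(3).
At w = 52: L = 27. At w = 31.2: L = 125.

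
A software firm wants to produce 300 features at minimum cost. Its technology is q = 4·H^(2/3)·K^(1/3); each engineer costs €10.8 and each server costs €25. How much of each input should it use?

H* = 125, K* = 27

Cost minimization requires the marginal rate of technical substitution to equal the input-price ratio: MP_H/MP_K = w/r.
Here MP_H/MP_K = (2/3)·(K/H)/(1/3) = 2·(K/H). Setting this equal to 10.8/25 = 0.432 gives K = 0.216H.
Substituting into q = 300: 4·H^(2/3)·(0.216H)^(1/3) = 300.
Solving, H = 125 and K = 27.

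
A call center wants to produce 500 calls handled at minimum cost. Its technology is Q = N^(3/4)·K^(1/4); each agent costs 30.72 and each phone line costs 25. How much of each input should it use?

Cost minimization requires the marginal rate of technical substitution to equal the input-price ratio: MP_N/MP_K = w/r.
Here MP_N/MP_K = (3/4)·(K/N)/(1/4) = 3·(K/N). Setting this equal to 30.72/25 = 1.2288 gives K = 0.4096N.
Substituting into Q = 500: N^(3/4)·(0.4096N)^(1/4) = 500.
Solving, N = 625 and K = 256.

N* = 625, K* = 256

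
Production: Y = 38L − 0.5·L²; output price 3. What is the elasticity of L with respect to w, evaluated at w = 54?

From P·MP_L = w with MP_L = 38 − L, labor demand is L(w) = 38 − w/3.
dL/dw = −1/(3) = -1/3.
At w = 54, L = 20, so ε = (dL/dw)·(w/L) = (-1/3)·(54/20) = -0.9.

ε = -0.9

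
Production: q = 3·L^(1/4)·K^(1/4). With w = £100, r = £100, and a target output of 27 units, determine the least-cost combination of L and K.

Cost minimization requires the marginal rate of technical substitution to equal the input-price ratio: MP_L/MP_K = w/r.
Here MP_L/MP_K = (1/4)·(K/L)/(1/4) = (K/L). Setting this equal to 100/100 = 1 gives K = L.
Substituting into q = 27: 3·L^(1/4)·(L)^(1/4) = 27.
Solving, L = 81 and K = 81.

L* = 81, K* = 81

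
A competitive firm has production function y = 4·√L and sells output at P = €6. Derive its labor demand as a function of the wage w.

MP_L = (1/2)·4·L^(-1/2) = 2·L^(-1/2).
Setting P·MP_L = w: 12·L^(-1/2) = w.
Solving for L: L^(-1/2) = w/12, so L = (12/w)^(2).

L(w) = 144/w²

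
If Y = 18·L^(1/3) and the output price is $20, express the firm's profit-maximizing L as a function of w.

L(w) = (120/w)^(3/2)

MP_L = (1/3)·18·L^(-2/3) = 6·L^(-2/3).
Setting P·MP_L = w: 120·L^(-2/3) = w.
Solving for L: L^(-2/3) = w/120, so L = (120/w)^(3/2).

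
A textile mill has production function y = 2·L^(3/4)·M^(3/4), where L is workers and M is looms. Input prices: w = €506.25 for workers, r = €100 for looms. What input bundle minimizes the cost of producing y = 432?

L* = 16, M* = 81

Cost minimization requires the marginal rate of technical substitution to equal the input-price ratio: MP_L/MP_M = w/r.
Here MP_L/MP_M = (3/4)·(M/L)/(3/4) = (M/L). Setting this equal to 506.25/100 = 5.0625 gives M = 5.0625L.
Substituting into y = 432: 2·L^(3/4)·(5.0625L)^(3/4) = 432.
Solving, L = 16 and M = 81.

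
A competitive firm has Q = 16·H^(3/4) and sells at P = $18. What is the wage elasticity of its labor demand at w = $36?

ε = -4

MP_H = (3/4)·16·H^(-1/4), so P·MP_H = w gives 216·H^(-1/4) = w.
Solving, H(w) = (216/w)^(4). This is a constant-elasticity form: H ∝ w^(−4), so ε = −4.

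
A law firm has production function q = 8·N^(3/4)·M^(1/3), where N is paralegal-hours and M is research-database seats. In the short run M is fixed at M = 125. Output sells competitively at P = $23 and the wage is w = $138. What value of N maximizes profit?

N* = 625

With M = 125, MP_N = (3/4)·8·N^(-1/4)·125^(1/3) = 30·N^(-1/4).
Profit maximization for a price taker requires P·MP_N = w: 23·30·N^(-1/4) = 138.
So N^(-1/4) = 0.2, which gives N = 625.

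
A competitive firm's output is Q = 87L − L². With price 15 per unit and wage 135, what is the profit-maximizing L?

L* = 39

The marginal product of L is MP_L = 87 − 2L.
A price-taking firm hires until the value of the marginal product equals the wage: P·MP_L = w, so 15·(87 − 2L) = 135.
Then 87 − 2L = 9, giving L = 39.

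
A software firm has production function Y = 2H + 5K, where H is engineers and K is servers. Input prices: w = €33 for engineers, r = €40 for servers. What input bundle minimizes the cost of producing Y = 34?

The inputs are perfect substitutes, so the firm uses whichever has the lower cost per unit of output.
Cost per unit of output via H is w/2 = 16.5; via K it is r/5 = 8. K is cheaper.
Producing Y = 34 with K alone: H = 0, K = 6.8.

H* = 0, K* = 6.8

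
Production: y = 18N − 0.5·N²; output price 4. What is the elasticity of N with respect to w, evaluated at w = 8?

ε = -0.125

From P·MP_N = w with MP_N = 18 − N, labor demand is N(w) = 18 − w/4.
dN/dw = −1/(4) = -0.25.
At w = 8, N = 16, so ε = (dN/dw)·(w/N) = (-0.25)·(8/16) = -0.125.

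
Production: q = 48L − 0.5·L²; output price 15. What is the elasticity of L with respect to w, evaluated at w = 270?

ε = -0.6

From P·MP_L = w with MP_L = 48 − L, labor demand is L(w) = 48 − w/15.
dL/dw = −1/(15) = -1/15.
At w = 270, L = 30, so ε = (dL/dw)·(w/L) = (-1/15)·(270/30) = -0.6.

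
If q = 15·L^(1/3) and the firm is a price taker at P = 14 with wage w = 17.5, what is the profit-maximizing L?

L* = 8

MP_L = (1/3)·15·L^(-2/3) = 5·L^(-2/3).
Profit maximization for a price taker requires P·MP_L = w: 14·5·L^(-2/3) = 17.5.
So L^(-2/3) = 0.25, which gives L = 8.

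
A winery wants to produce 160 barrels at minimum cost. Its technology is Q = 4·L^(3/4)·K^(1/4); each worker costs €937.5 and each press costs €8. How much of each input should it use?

Cost minimization requires the marginal rate of technical substitution to equal the input-price ratio: MP_L/MP_K = w/r.
Here MP_L/MP_K = (3/4)·(K/L)/(1/4) = 3·(K/L). Setting this equal to 937.5/8 = 117.1875 gives K = 39.0625L.
Substituting into Q = 160: 4·L^(3/4)·(39.0625L)^(1/4) = 160.
Solving, L = 16 and K = 625.

L* = 16, K* = 625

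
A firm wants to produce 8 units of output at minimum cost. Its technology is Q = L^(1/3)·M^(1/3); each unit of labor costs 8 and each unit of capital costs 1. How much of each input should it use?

L* = 8, M* = 64

Cost minimization requires the marginal rate of technical substitution to equal the input-price ratio: MP_L/MP_M = w/r.
Here MP_L/MP_M = (1/3)·(M/L)/(1/3) = (M/L). Setting this equal to 8/1 = 8 gives M = 8L.
Substituting into Q = 8: L^(1/3)·(8L)^(1/3) = 8.
Solving, L = 8 and M = 64.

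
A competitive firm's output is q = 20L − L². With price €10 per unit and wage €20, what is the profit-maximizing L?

L* = 9

The marginal product of L is MP_L = 20 − 2L.
A price-taking firm hires until the value of the marginal product equals the wage: P·MP_L = w, so 10·(20 − 2L) = 20.
Then 20 − 2L = 2, giving L = 9.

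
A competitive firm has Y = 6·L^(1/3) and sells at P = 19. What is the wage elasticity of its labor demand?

ε = -1.5

MP_L = (1/3)·6·L^(-2/3), so P·MP_L = w gives 38·L^(-2/3) = w.
Solving, L(w) = (38/w)^(3/2). This is a constant-elasticity form: L ∝ w^(−3/2), so ε = −3/2.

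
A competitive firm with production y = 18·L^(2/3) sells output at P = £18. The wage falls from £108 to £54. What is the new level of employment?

From P·MP_L = w with MP_L = 12·L^(-1/3), the labor demand is L(w) = (216/w)^(3).
At w = 108: L = 8. At w = 54: L = 64.

L* = 64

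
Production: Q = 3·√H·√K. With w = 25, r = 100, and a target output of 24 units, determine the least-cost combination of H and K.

Cost minimization requires the marginal rate of technical substitution to equal the input-price ratio: MP_H/MP_K = w/r.
Here MP_H/MP_K = (1/2)·(K/H)/(1/2) = (K/H). Setting this equal to 25/100 = 0.25 gives K = 0.25H.
Substituting into Q = 24: 3·H^(1/2)·(0.25H)^(1/2) = 24.
Solving, H = 16 and K = 4.

H* = 16, K* = 4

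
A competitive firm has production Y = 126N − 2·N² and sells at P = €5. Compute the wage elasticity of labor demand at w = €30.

From P·MP_N = w with MP_N = 126 − 4N, labor demand is N(w) = (126 − w/5)/4.
dN/dw = −1/(20) = -0.05.
At w = 30, N = 30, so ε = (dN/dw)·(w/N) = (-0.05)·(30/30) = -0.05.

ε = -0.05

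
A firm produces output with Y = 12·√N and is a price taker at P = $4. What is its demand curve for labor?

MP_N = (1/2)·12·N^(-1/2) = 6·N^(-1/2).
Setting P·MP_N = w: 24·N^(-1/2) = w.
Solving for N: N^(-1/2) = w/24, so N = (24/w)^(2).

N(w) = 576/w²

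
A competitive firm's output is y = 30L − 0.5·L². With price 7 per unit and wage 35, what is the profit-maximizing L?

The marginal product of L is MP_L = 30 − L.
A price-taking firm hires until the value of the marginal product equals the wage: P·MP_L = w, so 7·(30 − L) = 35.
Then 30 − L = 5, giving L = 25.

L* = 25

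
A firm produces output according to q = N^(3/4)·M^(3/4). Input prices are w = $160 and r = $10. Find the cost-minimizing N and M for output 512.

N* = 16, M* = 256

Cost minimization requires the marginal rate of technical substitution to equal the input-price ratio: MP_N/MP_M = w/r.
Here MP_N/MP_M = (3/4)·(M/N)/(3/4) = (M/N). Setting this equal to 160/10 = 16 gives M = 16N.
Substituting into q = 512: N^(3/4)·(16N)^(3/4) = 512.
Solving, N = 16 and M = 256.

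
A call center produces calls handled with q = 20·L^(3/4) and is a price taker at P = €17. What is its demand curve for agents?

MP_L = (3/4)·20·L^(-1/4) = 15·L^(-1/4).
Setting P·MP_L = w: 255·L^(-1/4) = w.
Solving for L: L^(-1/4) = w/255, so L = (255/w)^(4).

L(w) = (255/w)^(4)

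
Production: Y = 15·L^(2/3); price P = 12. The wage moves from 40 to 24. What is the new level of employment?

L* = 125

From P·MP_L = w with MP_L = 10·L^(-1/3), the labor demand is L(w) = (120/w)^(3).
At w = 40: L = 27. At w = 24: L = 125.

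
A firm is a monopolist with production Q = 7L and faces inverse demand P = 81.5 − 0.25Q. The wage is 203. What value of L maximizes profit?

Marginal revenue from the inverse demand is MR = 81.5 − 0.5Q.
The marginal product is MP_L = 7.
A monopolist hires until marginal revenue product equals the wage: MR·MP_L = w.
(81.5 − 3.5L)·7 = 203, so L = 15.

L* = 15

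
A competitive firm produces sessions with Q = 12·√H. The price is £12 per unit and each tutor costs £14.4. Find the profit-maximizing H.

H* = 25

MP_H = (1/2)·12·H^(-1/2) = 6·H^(-1/2).
Profit maximization for a price taker requires P·MP_H = w: 12·6·H^(-1/2) = 14.4.
So H^(-1/2) = 0.2, which gives H = 25.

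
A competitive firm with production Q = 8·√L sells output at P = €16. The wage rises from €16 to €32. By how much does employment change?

From P·MP_L = w with MP_L = 4·L^(-1/2), the labor demand is L(w) = (64/w)^(2).
At w = 16: L = 16. At w = 32: L = 4.
ΔL = 4 − 16 = -12.

ΔL = -12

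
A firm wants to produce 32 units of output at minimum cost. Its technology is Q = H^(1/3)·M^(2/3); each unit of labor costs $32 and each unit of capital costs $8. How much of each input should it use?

H* = 8, M* = 64

Cost minimization requires the marginal rate of technical substitution to equal the input-price ratio: MP_H/MP_M = w/r.
Here MP_H/MP_M = (1/3)·(M/H)/(2/3) = 0.5·(M/H). Setting this equal to 32/8 = 4 gives M = 8H.
Substituting into Q = 32: H^(1/3)·(8H)^(2/3) = 32.
Solving, H = 8 and M = 64.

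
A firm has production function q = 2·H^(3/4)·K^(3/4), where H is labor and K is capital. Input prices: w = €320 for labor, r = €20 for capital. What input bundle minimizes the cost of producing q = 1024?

Cost minimization requires the marginal rate of technical substitution to equal the input-price ratio: MP_H/MP_K = w/r.
Here MP_H/MP_K = (3/4)·(K/H)/(3/4) = (K/H). Setting this equal to 320/20 = 16 gives K = 16H.
Substituting into q = 1024: 2·H^(3/4)·(16H)^(3/4) = 1024.
Solving, H = 16 and K = 256.

H* = 16, K* = 256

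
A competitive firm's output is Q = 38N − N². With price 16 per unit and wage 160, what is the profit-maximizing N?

N* = 14

The marginal product of N is MP_N = 38 − 2N.
A price-taking firm hires until the value of the marginal product equals the wage: P·MP_N = w, so 16·(38 − 2N) = 160.
Then 38 − 2N = 10, giving N = 14.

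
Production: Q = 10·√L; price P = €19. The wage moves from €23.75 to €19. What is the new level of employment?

From P·MP_L = w with MP_L = 5·L^(-1/2), the labor demand is L(w) = (95/w)^(2).
At w = 23.75: L = 16. At w = 19: L = 25.

L* = 25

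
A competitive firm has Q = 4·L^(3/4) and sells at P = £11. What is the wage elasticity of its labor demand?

ε = -4

MP_L = (3/4)·4·L^(-1/4), so P·MP_L = w gives 33·L^(-1/4) = w.
Solving, L(w) = (33/w)^(4). This is a constant-elasticity form: L ∝ w^(−4), so ε = −4.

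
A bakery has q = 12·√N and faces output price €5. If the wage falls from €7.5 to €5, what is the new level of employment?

From P·MP_N = w with MP_N = 6·N^(-1/2), the labor demand is N(w) = (30/w)^(2).
At w = 7.5: N = 16. At w = 5: N = 36.

N* = 36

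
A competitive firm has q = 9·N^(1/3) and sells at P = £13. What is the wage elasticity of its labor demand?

ε = -1.5

MP_N = (1/3)·9·N^(-2/3), so P·MP_N = w gives 39·N^(-2/3) = w.
Solving, N(w) = (39/w)^(3/2). This is a constant-elasticity form: N ∝ w^(−3/2), so ε = −3/2.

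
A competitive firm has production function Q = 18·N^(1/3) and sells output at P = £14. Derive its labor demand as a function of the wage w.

MP_N = (1/3)·18·N^(-2/3) = 6·N^(-2/3).
Setting P·MP_N = w: 84·N^(-2/3) = w.
Solving for N: N^(-2/3) = w/84, so N = (84/w)^(3/2).

N(w) = (84/w)^(3/2)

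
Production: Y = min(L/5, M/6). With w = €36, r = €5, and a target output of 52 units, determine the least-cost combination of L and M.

L* = 260, M* = 312

With a fixed-proportions technology, the cost-minimizing bundle uses no slack in either input: L/5 = M/6 = Y.
So L = 5·52 = 260 and M = 6·52 = 312.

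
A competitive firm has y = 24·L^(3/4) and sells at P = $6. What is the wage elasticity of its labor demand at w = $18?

ε = -4

MP_L = (3/4)·24·L^(-1/4), so P·MP_L = w gives 108·L^(-1/4) = w.
Solving, L(w) = (108/w)^(4). This is a constant-elasticity form: L ∝ w^(−4), so ε = −4.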